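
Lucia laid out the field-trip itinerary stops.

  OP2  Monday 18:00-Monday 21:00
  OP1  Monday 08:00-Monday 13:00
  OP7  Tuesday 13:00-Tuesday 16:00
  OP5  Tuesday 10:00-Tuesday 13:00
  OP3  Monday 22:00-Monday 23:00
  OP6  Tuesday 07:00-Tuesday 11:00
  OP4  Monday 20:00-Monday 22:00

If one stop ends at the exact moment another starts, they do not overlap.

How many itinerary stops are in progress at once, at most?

2

Sort all start/end points and keep a running count:
Monday 08:00 start OP1 → 1
Monday 13:00 end OP1 → 0
Monday 18:00 start OP2 → 1
Monday 20:00 start OP4 → 2
Monday 21:00 end OP2 → 1
Monday 22:00 end OP4 → 0
Monday 22:00 start OP3 → 1
Monday 23:00 end OP3 → 0
Tuesday 07:00 start OP6 → 1
Tuesday 10:00 start OP5 → 2
Tuesday 11:00 end OP6 → 1
Tuesday 13:00 end OP5 → 0
Tuesday 13:00 start OP7 → 1
Tuesday 16:00 end OP7 → 0
Peak is 2, at Monday 20:00 (OP2, OP4).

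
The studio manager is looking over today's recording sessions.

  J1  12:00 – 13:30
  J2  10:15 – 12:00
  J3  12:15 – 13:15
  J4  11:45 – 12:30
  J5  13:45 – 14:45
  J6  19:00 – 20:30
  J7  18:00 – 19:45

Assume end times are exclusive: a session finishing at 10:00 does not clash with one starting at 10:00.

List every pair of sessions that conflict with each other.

Two intervals overlap when each starts before the other ends.
Sorted by start: J2, J4, J1, J3, J5, J7, J6.
J4 starts before J2 ends → J2 and J4 overlap.
J1 starts exactly when J2 ends (back-to-back, no overlap), so nothing later overlaps J2 either.
J1 starts before J4 ends → J4 and J1 overlap.
J3 starts before J4 ends → J4 and J3 overlap.
J5 starts after J4 ends, so nothing later overlaps J4 either.
J3 starts before J1 ends → J1 and J3 overlap.
J5 starts after J1 ends, so nothing later overlaps J1 either.
J5 starts after J3 ends, so nothing later overlaps J3 either.
J7 starts after J5 ends, so nothing later overlaps J5 either.
J6 starts before J7 ends → J7 and J6 overlap.

J1 & J3, J1 & J4, J2 & J4, J3 & J4, J6 & J7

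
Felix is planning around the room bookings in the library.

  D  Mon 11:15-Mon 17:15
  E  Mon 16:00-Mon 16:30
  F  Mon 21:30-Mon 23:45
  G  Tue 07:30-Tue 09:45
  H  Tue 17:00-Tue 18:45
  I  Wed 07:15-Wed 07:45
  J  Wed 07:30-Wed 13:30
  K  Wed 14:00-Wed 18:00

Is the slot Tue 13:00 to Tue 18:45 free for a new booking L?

D: ends Mon 17:15 at or before L starts Tue 13:00 → clear.
E: ends Mon 16:30 at or before L starts Tue 13:00 → clear.
F: ends Mon 23:45 at or before L starts Tue 13:00 → clear.
G: ends Tue 09:45 at or before L starts Tue 13:00 → clear.
H: starts Tue 17:00 before L ends Tue 18:45, and ends Tue 18:45 after L starts Tue 13:00 → overlap.
I: starts Wed 07:15 at or after L ends Tue 18:45 → clear.
J: starts Wed 07:30 at or after L ends Tue 18:45 → clear.
K: starts Wed 14:00 at or after L ends Tue 18:45 → clear.
L overlaps H.

No — it overlaps H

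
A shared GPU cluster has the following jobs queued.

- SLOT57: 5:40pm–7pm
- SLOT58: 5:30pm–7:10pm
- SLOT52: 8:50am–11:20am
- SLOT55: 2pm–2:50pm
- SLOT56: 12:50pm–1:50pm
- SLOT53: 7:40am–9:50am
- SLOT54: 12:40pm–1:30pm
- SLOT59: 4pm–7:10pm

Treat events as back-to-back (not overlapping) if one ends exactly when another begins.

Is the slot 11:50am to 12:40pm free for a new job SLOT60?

SLOT53: ends 9:50am at or before SLOT60 starts 11:50am → clear.
SLOT52: ends 11:20am at or before SLOT60 starts 11:50am → clear.
SLOT54: starts 12:40pm at or after SLOT60 ends 12:40pm → clear.
SLOT56: starts 12:50pm at or after SLOT60 ends 12:40pm → clear.
SLOT55: starts 2pm at or after SLOT60 ends 12:40pm → clear.
SLOT59: starts 4pm at or after SLOT60 ends 12:40pm → clear.
SLOT58: starts 5:30pm at or after SLOT60 ends 12:40pm → clear.
SLOT57: starts 5:40pm at or after SLOT60 ends 12:40pm → clear.

Yes — the slot is free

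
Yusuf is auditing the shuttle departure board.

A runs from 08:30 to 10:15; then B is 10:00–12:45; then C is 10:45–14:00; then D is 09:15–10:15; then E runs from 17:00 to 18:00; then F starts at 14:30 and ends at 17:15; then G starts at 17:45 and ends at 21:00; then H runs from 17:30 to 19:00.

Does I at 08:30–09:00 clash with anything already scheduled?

A: starts 08:30 before I ends 09:00, and ends 10:15 after I starts 08:30 → overlap.
D: starts 09:15 at or after I ends 09:00 → clear.
B: starts 10:00 at or after I ends 09:00 → clear.
C: starts 10:45 at or after I ends 09:00 → clear.
F: starts 14:30 at or after I ends 09:00 → clear.
E: starts 17:00 at or after I ends 09:00 → clear.
H: starts 17:30 at or after I ends 09:00 → clear.
G: starts 17:45 at or after I ends 09:00 → clear.
I overlaps A.

Yes — it overlaps A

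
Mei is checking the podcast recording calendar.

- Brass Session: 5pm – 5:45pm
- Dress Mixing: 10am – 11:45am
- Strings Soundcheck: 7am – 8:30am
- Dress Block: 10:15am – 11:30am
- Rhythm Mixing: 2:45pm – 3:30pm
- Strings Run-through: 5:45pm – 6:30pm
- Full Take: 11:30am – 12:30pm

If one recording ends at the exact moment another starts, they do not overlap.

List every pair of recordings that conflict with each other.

Sorted by start: Strings Soundcheck, Dress Mixing, Dress Block, Full Take, Rhythm Mixing, Brass Session, Strings Run-through.
Dress Mixing starts after Strings Soundcheck ends, so nothing later overlaps Strings Soundcheck either.
Dress Block starts before Dress Mixing ends → Dress Mixing and Dress Block overlap.
Full Take starts before Dress Mixing ends → Dress Mixing and Full Take overlap.
Rhythm Mixing starts after Dress Mixing ends, so nothing later overlaps Dress Mixing either.
Full Take starts exactly when Dress Block ends (back-to-back, no overlap), so nothing later overlaps Dress Block either.
Rhythm Mixing starts after Full Take ends, so nothing later overlaps Full Take either.
Brass Session starts after Rhythm Mixing ends, so nothing later overlaps Rhythm Mixing either.
Strings Run-through starts exactly when Brass Session ends (back-to-back, no overlap).

Dress Block & Dress Mixing, Dress Mixing & Full Take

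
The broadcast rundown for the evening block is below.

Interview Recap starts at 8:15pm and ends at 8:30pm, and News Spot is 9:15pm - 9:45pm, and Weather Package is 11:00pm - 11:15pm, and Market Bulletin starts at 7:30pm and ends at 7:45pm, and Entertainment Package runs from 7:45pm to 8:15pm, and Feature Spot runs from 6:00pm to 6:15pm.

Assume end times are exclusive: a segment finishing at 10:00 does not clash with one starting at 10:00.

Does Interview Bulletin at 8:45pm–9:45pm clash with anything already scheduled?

Feature Spot: ends 6:15pm at or before Interview Bulletin starts 8:45pm → clear.
Market Bulletin: ends 7:45pm at or before Interview Bulletin starts 8:45pm → clear.
Entertainment Package: ends 8:15pm at or before Interview Bulletin starts 8:45pm → clear.
Interview Recap: ends 8:30pm at or before Interview Bulletin starts 8:45pm → clear.
News Spot: starts 9:15pm before Interview Bulletin ends 9:45pm, and ends 9:45pm after Interview Bulletin starts 8:45pm → overlap.
Weather Package: starts 11:00pm at or after Interview Bulletin ends 9:45pm → clear.
Interview Bulletin overlaps News Spot.

Yes — it overlaps News Spot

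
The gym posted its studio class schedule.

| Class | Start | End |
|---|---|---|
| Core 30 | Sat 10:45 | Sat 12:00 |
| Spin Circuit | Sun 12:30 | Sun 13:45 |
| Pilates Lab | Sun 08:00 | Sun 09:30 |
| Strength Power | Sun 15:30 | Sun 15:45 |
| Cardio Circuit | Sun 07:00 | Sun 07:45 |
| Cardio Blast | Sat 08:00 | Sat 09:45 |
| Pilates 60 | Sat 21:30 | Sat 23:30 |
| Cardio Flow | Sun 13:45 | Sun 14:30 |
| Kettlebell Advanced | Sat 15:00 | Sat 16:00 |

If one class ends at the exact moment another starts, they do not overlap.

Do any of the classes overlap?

Check each pair: they overlap iff neither finishes before the other starts.
Sorted by start: Cardio Blast, Core 30, Kettlebell Advanced, Pilates 60, Cardio Circuit, Pilates Lab, Spin Circuit, Cardio Flow, Strength Power.
Core 30 starts after Cardio Blast ends; Cardio Blast is clear from here.
Kettlebell Advanced starts after Core 30 ends; Core 30 is clear from here.
Pilates 60 starts after Kettlebell Advanced ends; Kettlebell Advanced is clear from here.
Cardio Circuit starts after Pilates 60 ends; Pilates 60 is clear from here.
Pilates Lab starts after Cardio Circuit ends; Cardio Circuit is clear from here.
Spin Circuit starts after Pilates Lab ends; Pilates Lab is clear from here.
Cardio Flow starts exactly when Spin Circuit ends (back-to-back, no overlap); Spin Circuit is clear from here.
Strength Power starts after Cardio Flow ends.
Every pair is clear; the schedule has no overlaps.

No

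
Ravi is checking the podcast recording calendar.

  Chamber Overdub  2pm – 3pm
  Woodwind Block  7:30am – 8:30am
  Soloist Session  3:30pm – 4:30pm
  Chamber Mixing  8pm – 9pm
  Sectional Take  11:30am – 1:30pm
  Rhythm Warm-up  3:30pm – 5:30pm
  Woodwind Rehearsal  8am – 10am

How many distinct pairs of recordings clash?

Sorted by start: Woodwind Block, Woodwind Rehearsal, Sectional Take, Chamber Overdub, Soloist Session, Rhythm Warm-up, Chamber Mixing.
Woodwind Rehearsal starts before Woodwind Block ends → Woodwind Block and Woodwind Rehearsal overlap.
Sectional Take starts after Woodwind Block ends, so Woodwind Block has no further overlaps.
Sectional Take starts after Woodwind Rehearsal ends, so Woodwind Rehearsal has no further overlaps.
Chamber Overdub starts after Sectional Take ends, so Sectional Take has no further overlaps.
Soloist Session starts after Chamber Overdub ends, so Chamber Overdub has no further overlaps.
Rhythm Warm-up starts before Soloist Session ends → Soloist Session and Rhythm Warm-up overlap.
Chamber Mixing starts after Soloist Session ends.
Chamber Mixing starts after Rhythm Warm-up ends.
Overlapping pairs: Rhythm Warm-up & Soloist Session, Woodwind Block & Woodwind Rehearsal — 2 in total.

2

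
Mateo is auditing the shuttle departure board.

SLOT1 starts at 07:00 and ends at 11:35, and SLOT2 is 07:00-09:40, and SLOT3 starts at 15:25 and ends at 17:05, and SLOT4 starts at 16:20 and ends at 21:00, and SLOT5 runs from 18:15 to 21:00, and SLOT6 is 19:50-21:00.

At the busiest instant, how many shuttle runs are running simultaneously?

3

Walk through starts and ends in time order (an end at T is processed before a start at T):
07:00 start SLOT1 → 1
07:00 start SLOT2 → 2
09:40 end SLOT2 → 1
11:35 end SLOT1 → 0
15:25 start SLOT3 → 1
16:20 start SLOT4 → 2
17:05 end SLOT3 → 1
18:15 start SLOT5 → 2
19:50 start SLOT6 → 3
21:00 end SLOT4 → 2
21:00 end SLOT5 → 1
21:00 end SLOT6 → 0
Peak is 3, at 19:50 (SLOT4, SLOT5, SLOT6).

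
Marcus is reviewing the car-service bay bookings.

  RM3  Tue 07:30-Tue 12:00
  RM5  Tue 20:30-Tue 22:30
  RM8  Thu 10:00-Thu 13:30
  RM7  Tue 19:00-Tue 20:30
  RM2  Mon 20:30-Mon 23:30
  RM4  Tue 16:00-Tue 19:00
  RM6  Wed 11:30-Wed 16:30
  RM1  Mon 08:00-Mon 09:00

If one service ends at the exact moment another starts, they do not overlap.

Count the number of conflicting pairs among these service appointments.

Two intervals overlap when each starts before the other ends.
Sorted by start: RM1, RM2, RM3, RM4, RM7, RM5, RM6, RM8.
RM2 starts after RM1 ends, so nothing later overlaps RM1 either.
RM3 starts after RM2 ends, so nothing later overlaps RM2 either.
RM4 starts after RM3 ends, so nothing later overlaps RM3 either.
RM7 starts exactly when RM4 ends (back-to-back, no overlap), so nothing later overlaps RM4 either.
RM5 starts exactly when RM7 ends (back-to-back, no overlap), so nothing later overlaps RM7 either.
RM6 starts after RM5 ends, so nothing later overlaps RM5 either.
RM8 starts after RM6 ends.
No pair overlaps.

0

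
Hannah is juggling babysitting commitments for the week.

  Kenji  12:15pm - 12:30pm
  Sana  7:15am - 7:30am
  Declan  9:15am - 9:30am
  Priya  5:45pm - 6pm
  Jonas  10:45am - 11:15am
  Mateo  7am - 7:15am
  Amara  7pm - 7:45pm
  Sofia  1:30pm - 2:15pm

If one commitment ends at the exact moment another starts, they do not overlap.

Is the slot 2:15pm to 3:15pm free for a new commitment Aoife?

Mateo: ends 7:15am at or before Aoife starts 2:15pm → clear.
Sana: ends 7:30am at or before Aoife starts 2:15pm → clear.
Declan: ends 9:30am at or before Aoife starts 2:15pm → clear.
Jonas: ends 11:15am at or before Aoife starts 2:15pm → clear.
Kenji: ends 12:30pm at or before Aoife starts 2:15pm → clear.
Sofia: ends 2:15pm at or before Aoife starts 2:15pm → clear.
Priya: starts 5:45pm at or after Aoife ends 3:15pm → clear.
Amara: starts 7pm at or after Aoife ends 3:15pm → clear.

Yes — the slot is free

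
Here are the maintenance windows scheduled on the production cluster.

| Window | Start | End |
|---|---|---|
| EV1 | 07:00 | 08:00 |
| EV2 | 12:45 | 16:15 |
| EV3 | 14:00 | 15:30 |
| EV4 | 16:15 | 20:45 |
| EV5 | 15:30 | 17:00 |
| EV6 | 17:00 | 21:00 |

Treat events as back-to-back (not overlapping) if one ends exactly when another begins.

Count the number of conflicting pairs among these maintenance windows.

4

Sorted by start: EV1, EV2, EV3, EV5, EV4, EV6.
EV2 starts after EV1 ends, so EV1 has no further overlaps.
EV3 starts before EV2 ends → EV2 and EV3 overlap.
EV5 starts before EV2 ends → EV2 and EV5 overlap.
EV4 starts exactly when EV2 ends (back-to-back, no overlap), so EV2 has no further overlaps.
EV5 starts exactly when EV3 ends (back-to-back, no overlap), so EV3 has no further overlaps.
EV4 starts before EV5 ends → EV5 and EV4 overlap.
EV6 starts exactly when EV5 ends (back-to-back, no overlap).
EV6 starts before EV4 ends → EV4 and EV6 overlap.
Overlapping pairs: EV2 & EV3, EV2 & EV5, EV4 & EV5, EV4 & EV6 — 4 in total.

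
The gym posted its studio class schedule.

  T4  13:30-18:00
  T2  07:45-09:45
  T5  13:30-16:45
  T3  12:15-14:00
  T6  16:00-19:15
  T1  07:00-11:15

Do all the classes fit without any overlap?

No

Check each pair: they overlap iff neither finishes before the other starts.
Sorted by start: T1, T2, T3, T4, T5, T6.
T2 starts before T1 ends → T1 and T2 overlap.
That's a conflict, so the schedule is not conflict-free.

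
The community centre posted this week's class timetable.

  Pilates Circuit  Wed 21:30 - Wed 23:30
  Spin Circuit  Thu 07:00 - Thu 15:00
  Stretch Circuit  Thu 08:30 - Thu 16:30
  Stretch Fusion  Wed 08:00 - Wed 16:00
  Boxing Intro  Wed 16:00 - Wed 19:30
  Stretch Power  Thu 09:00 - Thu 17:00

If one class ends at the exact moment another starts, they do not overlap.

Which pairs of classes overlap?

Sorted by start: Stretch Fusion, Boxing Intro, Pilates Circuit, Spin Circuit, Stretch Circuit, Stretch Power.
Boxing Intro starts exactly when Stretch Fusion ends (back-to-back, no overlap) — done with Stretch Fusion.
Pilates Circuit starts after Boxing Intro ends — done with Boxing Intro.
Spin Circuit starts after Pilates Circuit ends — done with Pilates Circuit.
Stretch Circuit starts before Spin Circuit ends → Spin Circuit and Stretch Circuit overlap.
Stretch Power starts before Spin Circuit ends → Spin Circuit and Stretch Power overlap.
Stretch Power starts before Stretch Circuit ends → Stretch Circuit and Stretch Power overlap.

Spin Circuit & Stretch Circuit, Spin Circuit & Stretch Power, Stretch Circuit & Stretch Power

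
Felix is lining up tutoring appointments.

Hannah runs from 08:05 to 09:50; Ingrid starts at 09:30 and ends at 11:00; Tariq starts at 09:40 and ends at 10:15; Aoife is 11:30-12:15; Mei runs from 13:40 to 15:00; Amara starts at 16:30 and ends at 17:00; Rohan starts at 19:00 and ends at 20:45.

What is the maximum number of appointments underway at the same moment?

3

Walk through starts and ends in time order (an end at T is processed before a start at T):
08:05 start Hannah → 1
09:30 start Ingrid → 2
09:40 start Tariq → 3
09:50 end Hannah → 2
10:15 end Tariq → 1
11:00 end Ingrid → 0
11:30 start Aoife → 1
12:15 end Aoife → 0
13:40 start Mei → 1
15:00 end Mei → 0
16:30 start Amara → 1
17:00 end Amara → 0
19:00 start Rohan → 1
20:45 end Rohan → 0
Peak is 3, at 09:40 (Hannah, Ingrid, Tariq).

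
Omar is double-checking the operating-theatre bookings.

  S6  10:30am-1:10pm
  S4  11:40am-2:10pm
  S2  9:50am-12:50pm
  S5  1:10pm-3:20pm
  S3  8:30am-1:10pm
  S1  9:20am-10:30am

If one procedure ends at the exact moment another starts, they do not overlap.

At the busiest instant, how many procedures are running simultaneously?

4

Sweep the timeline, counting +1 at each start and −1 at each end (ends before starts at a tie):
8:30am start S3 → 1
9:20am start S1 → 2
9:50am start S2 → 3
10:30am end S1 → 2
10:30am start S6 → 3
11:40am start S4 → 4
12:50pm end S2 → 3
1:10pm end S3 → 2
1:10pm end S6 → 1
1:10pm start S5 → 2
2:10pm end S4 → 1
3:20pm end S5 → 0
Peak is 4, at 11:40am (S2, S3, S4, S6).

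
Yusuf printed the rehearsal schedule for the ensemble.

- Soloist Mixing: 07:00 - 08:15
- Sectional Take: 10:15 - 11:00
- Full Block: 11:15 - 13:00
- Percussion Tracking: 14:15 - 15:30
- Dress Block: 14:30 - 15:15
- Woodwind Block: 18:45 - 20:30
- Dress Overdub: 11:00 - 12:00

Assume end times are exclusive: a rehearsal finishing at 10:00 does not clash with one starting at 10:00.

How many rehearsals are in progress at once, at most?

2

Sweep the timeline, counting +1 at each start and −1 at each end (ends before starts at a tie):
07:00 start Soloist Mixing → 1
08:15 end Soloist Mixing → 0
10:15 start Sectional Take → 1
11:00 end Sectional Take → 0
11:00 start Dress Overdub → 1
11:15 start Full Block → 2
12:00 end Dress Overdub → 1
13:00 end Full Block → 0
14:15 start Percussion Tracking → 1
14:30 start Dress Block → 2
15:15 end Dress Block → 1
15:30 end Percussion Tracking → 0
18:45 start Woodwind Block → 1
20:30 end Woodwind Block → 0
Peak is 2, at 11:15 (Dress Overdub, Full Block).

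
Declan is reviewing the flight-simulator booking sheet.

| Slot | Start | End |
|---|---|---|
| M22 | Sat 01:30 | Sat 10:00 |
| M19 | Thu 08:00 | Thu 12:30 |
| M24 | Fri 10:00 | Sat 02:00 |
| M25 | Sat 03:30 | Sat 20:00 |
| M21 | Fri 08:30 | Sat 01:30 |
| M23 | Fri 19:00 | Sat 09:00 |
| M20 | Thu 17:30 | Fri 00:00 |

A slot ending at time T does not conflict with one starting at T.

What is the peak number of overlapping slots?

3

Sweep the timeline, counting +1 at each start and −1 at each end (ends before starts at a tie):
Thu 08:00 start M19 → 1
Thu 12:30 end M19 → 0
Thu 17:30 start M20 → 1
Fri 00:00 end M20 → 0
Fri 08:30 start M21 → 1
Fri 10:00 start M24 → 2
Fri 19:00 start M23 → 3
Sat 01:30 end M21 → 2
Sat 01:30 start M22 → 3
Sat 02:00 end M24 → 2
Sat 03:30 start M25 → 3
Sat 09:00 end M23 → 2
Sat 10:00 end M22 → 1
Sat 20:00 end M25 → 0
Peak is 3, at Fri 19:00 (M21, M23, M24).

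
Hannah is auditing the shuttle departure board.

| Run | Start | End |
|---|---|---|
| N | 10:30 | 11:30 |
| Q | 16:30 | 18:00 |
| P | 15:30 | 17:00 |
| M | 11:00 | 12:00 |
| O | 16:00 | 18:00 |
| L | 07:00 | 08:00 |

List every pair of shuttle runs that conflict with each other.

Sorted by start: L, N, M, P, O, Q.
N starts after L ends, so L has no further overlaps.
M starts before N ends → N and M overlap.
P starts after N ends, so N has no further overlaps.
P starts after M ends, so M has no further overlaps.
O starts before P ends → P and O overlap.
Q starts before P ends → P and Q overlap.
Q starts before O ends → O and Q overlap.

M & N, O & P, O & Q, P & Q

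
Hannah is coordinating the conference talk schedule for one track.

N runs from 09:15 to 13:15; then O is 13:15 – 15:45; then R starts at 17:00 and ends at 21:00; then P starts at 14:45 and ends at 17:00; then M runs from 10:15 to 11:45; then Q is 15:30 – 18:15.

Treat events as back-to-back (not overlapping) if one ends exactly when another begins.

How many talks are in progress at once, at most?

Walk through starts and ends in time order (an end at T is processed before a start at T):
09:15 start N → 1
10:15 start M → 2
11:45 end M → 1
13:15 end N → 0
13:15 start O → 1
14:45 start P → 2
15:30 start Q → 3
15:45 end O → 2
17:00 end P → 1
17:00 start R → 2
18:15 end Q → 1
21:00 end R → 0
Peak is 3, at 15:30 (O, P, Q).

3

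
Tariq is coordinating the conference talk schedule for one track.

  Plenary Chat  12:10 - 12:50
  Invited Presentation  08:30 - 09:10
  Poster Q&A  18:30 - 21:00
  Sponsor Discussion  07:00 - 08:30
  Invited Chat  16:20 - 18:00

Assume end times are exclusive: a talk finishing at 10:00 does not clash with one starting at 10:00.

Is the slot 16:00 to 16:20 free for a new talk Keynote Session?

Yes — the slot is free

Sponsor Discussion: ends 08:30 at or before Keynote Session starts 16:00 → clear.
Invited Presentation: ends 09:10 at or before Keynote Session starts 16:00 → clear.
Plenary Chat: ends 12:50 at or before Keynote Session starts 16:00 → clear.
Invited Chat: starts 16:20 at or after Keynote Session ends 16:20 → clear.
Poster Q&A: starts 18:30 at or after Keynote Session ends 16:20 → clear.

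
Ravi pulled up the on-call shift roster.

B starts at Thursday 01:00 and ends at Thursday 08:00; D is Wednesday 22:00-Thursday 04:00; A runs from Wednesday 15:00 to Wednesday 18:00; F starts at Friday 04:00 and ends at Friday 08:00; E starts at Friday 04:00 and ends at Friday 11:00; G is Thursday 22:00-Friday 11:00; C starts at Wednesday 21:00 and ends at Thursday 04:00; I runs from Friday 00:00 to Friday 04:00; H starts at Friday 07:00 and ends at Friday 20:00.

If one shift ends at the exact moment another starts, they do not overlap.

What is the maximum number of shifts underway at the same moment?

4

Sweep the timeline, counting +1 at each start and −1 at each end (ends before starts at a tie):
Wednesday 15:00 start A → 1
Wednesday 18:00 end A → 0
Wednesday 21:00 start C → 1
Wednesday 22:00 start D → 2
Thursday 01:00 start B → 3
Thursday 04:00 end C → 2
Thursday 04:00 end D → 1
Thursday 08:00 end B → 0
Thursday 22:00 start G → 1
Friday 00:00 start I → 2
Friday 04:00 end I → 1
Friday 04:00 start E → 2
Friday 04:00 start F → 3
Friday 07:00 start H → 4
Friday 08:00 end F → 3
Friday 11:00 end E → 2
Friday 11:00 end G → 1
Friday 20:00 end H → 0
Peak is 4, at Friday 07:00 (E, F, G, H).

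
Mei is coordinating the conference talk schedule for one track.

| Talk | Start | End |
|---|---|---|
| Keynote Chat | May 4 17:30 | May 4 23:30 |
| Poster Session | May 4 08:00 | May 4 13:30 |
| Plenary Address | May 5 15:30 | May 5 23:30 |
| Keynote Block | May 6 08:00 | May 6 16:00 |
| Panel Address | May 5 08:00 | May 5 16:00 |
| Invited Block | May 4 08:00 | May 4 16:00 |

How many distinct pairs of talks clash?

2

Sorted by start: Invited Block, Poster Session, Keynote Chat, Panel Address, Plenary Address, Keynote Block.
Poster Session starts before Invited Block ends → Invited Block and Poster Session overlap.
Keynote Chat starts after Invited Block ends, so nothing later overlaps Invited Block either.
Keynote Chat starts after Poster Session ends, so nothing later overlaps Poster Session either.
Panel Address starts after Keynote Chat ends, so nothing later overlaps Keynote Chat either.
Plenary Address starts before Panel Address ends → Panel Address and Plenary Address overlap.
Keynote Block starts after Panel Address ends.
Keynote Block starts after Plenary Address ends.
Overlapping pairs: Invited Block & Poster Session, Panel Address & Plenary Address — 2 in total.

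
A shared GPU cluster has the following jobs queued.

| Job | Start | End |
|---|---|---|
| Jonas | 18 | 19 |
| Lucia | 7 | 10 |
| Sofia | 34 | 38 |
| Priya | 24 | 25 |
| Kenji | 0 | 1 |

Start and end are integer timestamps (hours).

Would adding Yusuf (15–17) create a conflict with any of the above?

No — it doesn't clash with anything

Kenji: ends 1 at or before Yusuf starts 15 → clear.
Lucia: ends 10 at or before Yusuf starts 15 → clear.
Jonas: starts 18 at or after Yusuf ends 17 → clear.
Priya: starts 24 at or after Yusuf ends 17 → clear.
Sofia: starts 34 at or after Yusuf ends 17 → clear.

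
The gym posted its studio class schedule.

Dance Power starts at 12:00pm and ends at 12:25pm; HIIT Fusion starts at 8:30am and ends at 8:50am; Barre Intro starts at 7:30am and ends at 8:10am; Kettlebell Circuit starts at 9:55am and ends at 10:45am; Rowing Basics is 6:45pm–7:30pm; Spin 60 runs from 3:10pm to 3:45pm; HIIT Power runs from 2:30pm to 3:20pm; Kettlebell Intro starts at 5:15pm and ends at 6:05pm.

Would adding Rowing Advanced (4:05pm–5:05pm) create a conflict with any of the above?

No — it doesn't clash with anything

Barre Intro: ends 8:10am at or before Rowing Advanced starts 4:05pm → clear.
HIIT Fusion: ends 8:50am at or before Rowing Advanced starts 4:05pm → clear.
Kettlebell Circuit: ends 10:45am at or before Rowing Advanced starts 4:05pm → clear.
Dance Power: ends 12:25pm at or before Rowing Advanced starts 4:05pm → clear.
HIIT Power: ends 3:20pm at or before Rowing Advanced starts 4:05pm → clear.
Spin 60: ends 3:45pm at or before Rowing Advanced starts 4:05pm → clear.
Kettlebell Intro: starts 5:15pm at or after Rowing Advanced ends 5:05pm → clear.
Rowing Basics: starts 6:45pm at or after Rowing Advanced ends 5:05pm → clear.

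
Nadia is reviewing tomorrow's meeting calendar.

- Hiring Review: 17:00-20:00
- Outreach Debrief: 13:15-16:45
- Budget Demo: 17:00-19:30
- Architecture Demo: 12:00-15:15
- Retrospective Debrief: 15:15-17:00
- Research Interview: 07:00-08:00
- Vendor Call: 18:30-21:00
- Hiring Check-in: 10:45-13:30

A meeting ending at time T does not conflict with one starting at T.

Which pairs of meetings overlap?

Architecture Demo & Hiring Check-in, Architecture Demo & Outreach Debrief, Budget Demo & Hiring Review, Budget Demo & Vendor Call, Hiring Check-in & Outreach Debrief, Hiring Review & Vendor Call, Outreach Debrief & Retrospective Debrief

Two intervals overlap when each starts before the other ends.
Sorted by start: Research Interview, Hiring Check-in, Architecture Demo, Outreach Debrief, Retrospective Debrief, Budget Demo, Hiring Review, Vendor Call.
Hiring Check-in starts after Research Interview ends — done with Research Interview.
Architecture Demo starts before Hiring Check-in ends → Hiring Check-in and Architecture Demo overlap.
Outreach Debrief starts before Hiring Check-in ends → Hiring Check-in and Outreach Debrief overlap.
Retrospective Debrief starts after Hiring Check-in ends — done with Hiring Check-in.
Outreach Debrief starts before Architecture Demo ends → Architecture Demo and Outreach Debrief overlap.
Retrospective Debrief starts exactly when Architecture Demo ends (back-to-back, no overlap) — done with Architecture Demo.
Retrospective Debrief starts before Outreach Debrief ends → Outreach Debrief and Retrospective Debrief overlap.
Budget Demo starts after Outreach Debrief ends — done with Outreach Debrief.
Budget Demo starts exactly when Retrospective Debrief ends (back-to-back, no overlap) — done with Retrospective Debrief.
Hiring Review starts before Budget Demo ends → Budget Demo and Hiring Review overlap.
Vendor Call starts before Budget Demo ends → Budget Demo and Vendor Call overlap.
Vendor Call starts before Hiring Review ends → Hiring Review and Vendor Call overlap.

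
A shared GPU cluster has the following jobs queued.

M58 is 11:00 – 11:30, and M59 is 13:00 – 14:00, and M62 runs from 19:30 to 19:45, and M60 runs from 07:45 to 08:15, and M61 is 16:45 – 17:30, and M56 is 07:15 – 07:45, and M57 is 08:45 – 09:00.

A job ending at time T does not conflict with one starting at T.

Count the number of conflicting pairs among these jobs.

Sorted by start: M56, M60, M57, M58, M59, M61, M62.
M60 starts exactly when M56 ends (back-to-back, no overlap); M56 is clear from here.
M57 starts after M60 ends; M60 is clear from here.
M58 starts after M57 ends; M57 is clear from here.
M59 starts after M58 ends; M58 is clear from here.
M61 starts after M59 ends; M59 is clear from here.
M62 starts after M61 ends.
No pair overlaps.

0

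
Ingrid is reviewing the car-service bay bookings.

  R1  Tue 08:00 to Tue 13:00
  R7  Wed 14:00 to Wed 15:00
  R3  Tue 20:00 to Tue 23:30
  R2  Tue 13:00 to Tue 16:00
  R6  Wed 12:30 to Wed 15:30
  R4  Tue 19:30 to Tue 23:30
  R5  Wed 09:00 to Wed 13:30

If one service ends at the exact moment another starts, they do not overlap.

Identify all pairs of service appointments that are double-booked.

Two intervals overlap when each starts before the other ends.
Sorted by start: R1, R2, R4, R3, R5, R6, R7.
R2 starts exactly when R1 ends (back-to-back, no overlap); R1 is clear from here.
R4 starts after R2 ends; R2 is clear from here.
R3 starts before R4 ends → R4 and R3 overlap.
R5 starts after R4 ends; R4 is clear from here.
R5 starts after R3 ends; R3 is clear from here.
R6 starts before R5 ends → R5 and R6 overlap.
R7 starts after R5 ends.
R7 starts before R6 ends → R6 and R7 overlap.

R3 & R4, R5 & R6, R6 & R7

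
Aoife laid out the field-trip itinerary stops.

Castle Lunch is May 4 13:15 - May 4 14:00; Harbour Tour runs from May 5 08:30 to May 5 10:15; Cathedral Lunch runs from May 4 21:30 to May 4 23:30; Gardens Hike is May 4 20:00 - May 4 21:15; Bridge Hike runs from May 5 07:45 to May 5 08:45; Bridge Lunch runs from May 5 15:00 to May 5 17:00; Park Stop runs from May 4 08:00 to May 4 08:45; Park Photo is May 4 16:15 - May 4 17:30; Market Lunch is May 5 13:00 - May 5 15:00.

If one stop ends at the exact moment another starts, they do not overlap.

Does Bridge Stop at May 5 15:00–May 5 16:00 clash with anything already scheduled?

Park Stop: ends May 4 08:45 at or before Bridge Stop starts May 5 15:00 → clear.
Castle Lunch: ends May 4 14:00 at or before Bridge Stop starts May 5 15:00 → clear.
Park Photo: ends May 4 17:30 at or before Bridge Stop starts May 5 15:00 → clear.
Gardens Hike: ends May 4 21:15 at or before Bridge Stop starts May 5 15:00 → clear.
Cathedral Lunch: ends May 4 23:30 at or before Bridge Stop starts May 5 15:00 → clear.
Bridge Hike: ends May 5 08:45 at or before Bridge Stop starts May 5 15:00 → clear.
Harbour Tour: ends May 5 10:15 at or before Bridge Stop starts May 5 15:00 → clear.
Market Lunch: ends May 5 15:00 at or before Bridge Stop starts May 5 15:00 → clear.
Bridge Lunch: starts May 5 15:00 before Bridge Stop ends May 5 16:00, and ends May 5 17:00 after Bridge Stop starts May 5 15:00 → overlap.
Bridge Stop overlaps Bridge Lunch.

Yes — it overlaps Bridge Lunch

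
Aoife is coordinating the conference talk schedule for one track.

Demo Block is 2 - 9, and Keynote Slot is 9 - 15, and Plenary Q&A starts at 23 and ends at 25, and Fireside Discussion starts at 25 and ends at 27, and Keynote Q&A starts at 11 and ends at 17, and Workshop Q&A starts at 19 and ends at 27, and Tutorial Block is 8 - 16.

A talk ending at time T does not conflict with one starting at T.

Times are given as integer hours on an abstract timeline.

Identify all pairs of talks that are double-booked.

Sorted by start: Demo Block, Tutorial Block, Keynote Slot, Keynote Q&A, Workshop Q&A, Plenary Q&A, Fireside Discussion.
Tutorial Block starts before Demo Block ends → Demo Block and Tutorial Block overlap.
Keynote Slot starts exactly when Demo Block ends (back-to-back, no overlap), so nothing later overlaps Demo Block either.
Keynote Slot starts before Tutorial Block ends → Tutorial Block and Keynote Slot overlap.
Keynote Q&A starts before Tutorial Block ends → Tutorial Block and Keynote Q&A overlap.
Workshop Q&A starts after Tutorial Block ends, so nothing later overlaps Tutorial Block either.
Keynote Q&A starts before Keynote Slot ends → Keynote Slot and Keynote Q&A overlap.
Workshop Q&A starts after Keynote Slot ends, so nothing later overlaps Keynote Slot either.
Workshop Q&A starts after Keynote Q&A ends, so nothing later overlaps Keynote Q&A either.
Plenary Q&A starts before Workshop Q&A ends → Workshop Q&A and Plenary Q&A overlap.
Fireside Discussion starts before Workshop Q&A ends → Workshop Q&A and Fireside Discussion overlap.
Fireside Discussion starts exactly when Plenary Q&A ends (back-to-back, no overlap).

Demo Block & Tutorial Block, Fireside Discussion & Workshop Q&A, Keynote Q&A & Keynote Slot, Keynote Q&A & Tutorial Block, Keynote Slot & Tutorial Block, Plenary Q&A & Workshop Q&A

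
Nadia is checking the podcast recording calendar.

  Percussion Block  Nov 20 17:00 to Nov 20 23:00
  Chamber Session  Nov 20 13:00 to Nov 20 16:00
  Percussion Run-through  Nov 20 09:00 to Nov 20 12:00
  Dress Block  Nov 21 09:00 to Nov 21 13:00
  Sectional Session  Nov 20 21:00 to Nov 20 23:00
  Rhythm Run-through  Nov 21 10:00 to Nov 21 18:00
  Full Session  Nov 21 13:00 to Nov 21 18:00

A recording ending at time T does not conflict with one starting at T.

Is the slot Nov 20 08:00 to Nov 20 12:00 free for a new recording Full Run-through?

Percussion Run-through: starts Nov 20 09:00 before Full Run-through ends Nov 20 12:00, and ends Nov 20 12:00 after Full Run-through starts Nov 20 08:00 → overlap.
Chamber Session: starts Nov 20 13:00 at or after Full Run-through ends Nov 20 12:00 → clear.
Percussion Block: starts Nov 20 17:00 at or after Full Run-through ends Nov 20 12:00 → clear.
Sectional Session: starts Nov 20 21:00 at or after Full Run-through ends Nov 20 12:00 → clear.
Dress Block: starts Nov 21 09:00 at or after Full Run-through ends Nov 20 12:00 → clear.
Rhythm Run-through: starts Nov 21 10:00 at or after Full Run-through ends Nov 20 12:00 → clear.
Full Session: starts Nov 21 13:00 at or after Full Run-through ends Nov 20 12:00 → clear.
Full Run-through overlaps Percussion Run-through.

No — it overlaps Percussion Run-through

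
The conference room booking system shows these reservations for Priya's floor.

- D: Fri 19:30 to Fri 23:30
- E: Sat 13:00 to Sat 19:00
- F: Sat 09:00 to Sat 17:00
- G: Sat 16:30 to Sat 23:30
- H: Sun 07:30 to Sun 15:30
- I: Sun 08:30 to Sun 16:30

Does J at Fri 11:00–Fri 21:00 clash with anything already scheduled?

D: starts Fri 19:30 before J ends Fri 21:00, and ends Fri 23:30 after J starts Fri 11:00 → overlap.
F: starts Sat 09:00 at or after J ends Fri 21:00 → clear.
E: starts Sat 13:00 at or after J ends Fri 21:00 → clear.
G: starts Sat 16:30 at or after J ends Fri 21:00 → clear.
H: starts Sun 07:30 at or after J ends Fri 21:00 → clear.
I: starts Sun 08:30 at or after J ends Fri 21:00 → clear.
J overlaps D.

Yes — it overlaps D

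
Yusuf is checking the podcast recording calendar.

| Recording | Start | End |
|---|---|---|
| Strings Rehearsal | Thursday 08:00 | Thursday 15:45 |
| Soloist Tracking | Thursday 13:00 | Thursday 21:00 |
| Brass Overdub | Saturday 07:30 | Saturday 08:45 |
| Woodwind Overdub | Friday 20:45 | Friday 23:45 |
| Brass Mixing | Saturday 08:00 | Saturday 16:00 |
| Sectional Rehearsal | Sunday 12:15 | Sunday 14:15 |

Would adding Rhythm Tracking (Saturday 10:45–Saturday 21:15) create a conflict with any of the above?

Strings Rehearsal: ends Thursday 15:45 at or before Rhythm Tracking starts Saturday 10:45 → clear.
Soloist Tracking: ends Thursday 21:00 at or before Rhythm Tracking starts Saturday 10:45 → clear.
Woodwind Overdub: ends Friday 23:45 at or before Rhythm Tracking starts Saturday 10:45 → clear.
Brass Overdub: ends Saturday 08:45 at or before Rhythm Tracking starts Saturday 10:45 → clear.
Brass Mixing: starts Saturday 08:00 before Rhythm Tracking ends Saturday 21:15, and ends Saturday 16:00 after Rhythm Tracking starts Saturday 10:45 → overlap.
Sectional Rehearsal: starts Sunday 12:15 at or after Rhythm Tracking ends Saturday 21:15 → clear.
Rhythm Tracking overlaps Brass Mixing.

Yes — it overlaps Brass Mixing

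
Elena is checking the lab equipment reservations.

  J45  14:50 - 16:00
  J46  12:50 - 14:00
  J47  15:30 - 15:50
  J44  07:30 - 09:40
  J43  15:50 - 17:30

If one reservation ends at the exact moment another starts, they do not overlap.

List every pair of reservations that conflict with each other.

Sorted by start: J44, J46, J45, J47, J43.
J46 starts after J44 ends — done with J44.
J45 starts after J46 ends — done with J46.
J47 starts before J45 ends → J45 and J47 overlap.
J43 starts before J45 ends → J45 and J43 overlap.
J43 starts exactly when J47 ends (back-to-back, no overlap).

J43 & J45, J45 & J47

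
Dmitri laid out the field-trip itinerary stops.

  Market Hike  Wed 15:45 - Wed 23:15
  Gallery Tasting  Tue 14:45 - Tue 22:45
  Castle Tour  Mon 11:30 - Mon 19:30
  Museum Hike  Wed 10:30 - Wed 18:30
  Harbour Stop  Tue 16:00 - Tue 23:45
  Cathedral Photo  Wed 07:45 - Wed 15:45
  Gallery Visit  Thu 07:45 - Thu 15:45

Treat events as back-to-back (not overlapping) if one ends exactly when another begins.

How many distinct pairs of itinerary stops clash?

3

Check each pair: they overlap iff neither finishes before the other starts.
Sorted by start: Castle Tour, Gallery Tasting, Harbour Stop, Cathedral Photo, Museum Hike, Market Hike, Gallery Visit.
Gallery Tasting starts after Castle Tour ends — done with Castle Tour.
Harbour Stop starts before Gallery Tasting ends → Gallery Tasting and Harbour Stop overlap.
Cathedral Photo starts after Gallery Tasting ends — done with Gallery Tasting.
Cathedral Photo starts after Harbour Stop ends — done with Harbour Stop.
Museum Hike starts before Cathedral Photo ends → Cathedral Photo and Museum Hike overlap.
Market Hike starts exactly when Cathedral Photo ends (back-to-back, no overlap) — done with Cathedral Photo.
Market Hike starts before Museum Hike ends → Museum Hike and Market Hike overlap.
Gallery Visit starts after Museum Hike ends.
Gallery Visit starts after Market Hike ends.
Overlapping pairs: Cathedral Photo & Museum Hike, Gallery Tasting & Harbour Stop, Market Hike & Museum Hike — 3 in total.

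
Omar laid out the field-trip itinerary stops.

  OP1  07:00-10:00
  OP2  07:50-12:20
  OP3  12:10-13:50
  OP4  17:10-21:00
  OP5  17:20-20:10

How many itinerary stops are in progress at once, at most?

Sweep the timeline, counting +1 at each start and −1 at each end (ends before starts at a tie):
07:00 start OP1 → 1
07:50 start OP2 → 2
10:00 end OP1 → 1
12:10 start OP3 → 2
12:20 end OP2 → 1
13:50 end OP3 → 0
17:10 start OP4 → 1
17:20 start OP5 → 2
20:10 end OP5 → 1
21:00 end OP4 → 0
Peak is 2, at 07:50 (OP1, OP2).

2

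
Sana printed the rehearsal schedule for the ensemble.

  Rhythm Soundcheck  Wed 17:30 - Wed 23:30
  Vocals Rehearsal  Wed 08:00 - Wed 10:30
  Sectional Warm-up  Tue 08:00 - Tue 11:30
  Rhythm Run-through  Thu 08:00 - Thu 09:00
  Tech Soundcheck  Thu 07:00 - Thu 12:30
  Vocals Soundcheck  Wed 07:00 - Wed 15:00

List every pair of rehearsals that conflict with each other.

Rhythm Run-through & Tech Soundcheck, Vocals Rehearsal & Vocals Soundcheck

Sorted by start: Sectional Warm-up, Vocals Soundcheck, Vocals Rehearsal, Rhythm Soundcheck, Tech Soundcheck, Rhythm Run-through.
Vocals Soundcheck starts after Sectional Warm-up ends, so Sectional Warm-up has no further overlaps.
Vocals Rehearsal starts before Vocals Soundcheck ends → Vocals Soundcheck and Vocals Rehearsal overlap.
Rhythm Soundcheck starts after Vocals Soundcheck ends, so Vocals Soundcheck has no further overlaps.
Rhythm Soundcheck starts after Vocals Rehearsal ends, so Vocals Rehearsal has no further overlaps.
Tech Soundcheck starts after Rhythm Soundcheck ends, so Rhythm Soundcheck has no further overlaps.
Rhythm Run-through starts before Tech Soundcheck ends → Tech Soundcheck and Rhythm Run-through overlap.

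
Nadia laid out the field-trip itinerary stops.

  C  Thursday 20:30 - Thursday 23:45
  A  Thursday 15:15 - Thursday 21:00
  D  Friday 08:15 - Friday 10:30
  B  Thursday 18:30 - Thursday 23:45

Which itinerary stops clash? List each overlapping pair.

A & B, A & C, B & C

Two intervals overlap when each starts before the other ends.
Sorted by start: A, B, C, D.
B starts before A ends → A and B overlap.
C starts before A ends → A and C overlap.
D starts after A ends.
C starts before B ends → B and C overlap.
D starts after B ends.
D starts after C ends.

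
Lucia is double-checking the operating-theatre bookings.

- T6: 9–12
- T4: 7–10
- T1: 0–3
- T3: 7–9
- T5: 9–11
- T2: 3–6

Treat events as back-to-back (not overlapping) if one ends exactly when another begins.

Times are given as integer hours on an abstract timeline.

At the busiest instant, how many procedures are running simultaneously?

Sort all start/end points and keep a running count:
0 start T1 → 1
3 end T1 → 0
3 start T2 → 1
6 end T2 → 0
7 start T3 → 1
7 start T4 → 2
9 end T3 → 1
9 start T5 → 2
9 start T6 → 3
10 end T4 → 2
11 end T5 → 1
12 end T6 → 0
Peak is 3, at 9 (T4, T5, T6).

3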